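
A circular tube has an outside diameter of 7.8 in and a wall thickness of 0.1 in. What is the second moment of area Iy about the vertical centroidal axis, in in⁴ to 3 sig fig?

Iy ≈ 17.9 in⁴

Decompose the section into non-overlapping parts with the origin at the bottom-left of its bounding rectangle.
Outer circle: ⌀7.8, A = 47.784 in², x = 3.9 in, Ī = 181.7 in⁴.
Bore (subtracted): ⌀7.6, A = 45.365 in², x = 3.9 in, Ī = 163.77 in⁴.
By symmetry the centroid is at mid-width, x̄ = 3.9 in.
All pieces are centred on the vertical centroidal axis, so I = ΣĪ (holes subtracted) = 17.931 in⁴.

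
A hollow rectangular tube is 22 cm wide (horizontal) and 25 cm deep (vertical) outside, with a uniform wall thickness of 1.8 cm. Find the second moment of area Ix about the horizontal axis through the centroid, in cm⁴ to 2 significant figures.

Ix ≈ 1.4 × 10⁴ cm⁴

Break the section into simple shapes (no overlaps), measuring from the bottom-left corner of the bounding box.
Outer rectangle: 22 × 25, A = 550 cm², y = 12.5 cm, Ī = 28 646 cm⁴.
Inner void (subtracted): 18.4 × 21.4, A = 393.8 cm², y = 12.5 cm, Ī = 15 027 cm⁴.
By symmetry the centroid is at mid-height, ȳ = 12.5 cm.
All pieces are centred on the horizontal axis through the centroid, so I = ΣĪ (holes subtracted) = 13 619 cm⁴.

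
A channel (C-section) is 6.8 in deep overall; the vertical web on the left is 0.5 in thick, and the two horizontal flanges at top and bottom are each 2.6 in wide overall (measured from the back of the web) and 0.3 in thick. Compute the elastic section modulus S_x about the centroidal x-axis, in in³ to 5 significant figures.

Decompose the section into non-overlapping parts with the origin at the bottom-left of its bounding rectangle.
Web: 0.5 × 6.8, A = 3.4 in², y = 3.4 in, Ī = 13.10133 in⁴.
Top flange (beyond web): 2.1 × 0.3, A = 0.63 in², y = 6.65 in, Ī = 0.004725 in⁴.
Bottom flange (beyond web): 2.1 × 0.3, A = 0.63 in², y = 0.15 in, Ī = 0.004725 in⁴.
By symmetry the centroid is at mid-height, ȳ = 3.4 in.
Transfer each piece to the centroidal x-axis using Ī + A·d² with d = y − 3.4:
  web: d = 0 in → contributes +13.10133 in⁴
  top flange (beyond web): d = 3.25 in → contributes +6.6591 in⁴
  bottom flange (beyond web): d = -3.25 in → contributes +6.6591 in⁴
Total I = 26.41953 in⁴.
Extreme fibre distance c = 3.4 in; S = I/c = 7.770451 in³.

S_x ≈ 7.7705 in³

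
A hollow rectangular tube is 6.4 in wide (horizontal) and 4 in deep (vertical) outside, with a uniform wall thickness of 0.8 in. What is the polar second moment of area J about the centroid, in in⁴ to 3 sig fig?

J ≈ 93.9 in⁴

Treat the section as a set of non-overlapping primitives; coordinates are from the bounding-box lower-left.
Outer rectangle: 6.4 × 4, A = 25.6 in², y = 2 in, Ī = 34.133 in⁴.
Inner void (subtracted): 4.8 × 2.4, A = 11.52 in², y = 2 in, Ī = 5.5296 in⁴.
By symmetry the centroid is at mid-height, ȳ = 2 in.
All pieces are centred on the centroidal x-axis, so I = ΣĪ (holes subtracted) = 28.604 in⁴.
Repeating about the centroidal y-axis gives I_y = 65.263 in⁴.
Polar second moment: J = I_x + I_y = 93.867 in⁴.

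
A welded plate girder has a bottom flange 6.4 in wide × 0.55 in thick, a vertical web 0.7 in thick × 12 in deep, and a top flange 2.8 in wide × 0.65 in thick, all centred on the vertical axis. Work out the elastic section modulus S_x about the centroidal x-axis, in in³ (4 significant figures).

Split into non-overlapping primitives; take the origin at the lower-left of the bounding box.
Bottom plate: 6.4 × 0.55, A = 3.52 in², y = 0.275 in, Ī = 0.0887333 in⁴.
Web plate: 0.7 × 12, A = 8.4 in², y = 6.55 in, Ī = 100.8 in⁴.
Top plate: 2.8 × 0.65, A = 1.82 in², y = 12.875 in, Ī = 0.0640792 in⁴.
Centroid: ȳ = ΣA·y / ΣA = 5.78024 in.
Transfer each piece to the centroidal x-axis using Ī + A·d² with d = y − 5.78024:
  bottom plate: d = -5.50524 in → contributes +106.772 in⁴
  web plate: d = 0.76976 in → contributes +105.777 in⁴
  top plate: d = 7.09476 in → contributes +91.6749 in⁴
Total I = 304.224 in⁴.
Extreme fibre distance c = 7.41976 in; S = I/c = 41.0019 in³.

S_x ≈ 41.00 in³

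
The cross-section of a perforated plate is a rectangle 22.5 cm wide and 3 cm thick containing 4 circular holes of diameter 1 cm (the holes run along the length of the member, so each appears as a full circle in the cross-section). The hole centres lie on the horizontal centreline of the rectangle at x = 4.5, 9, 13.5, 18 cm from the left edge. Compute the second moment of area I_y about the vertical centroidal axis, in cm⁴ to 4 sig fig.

Decompose the section into non-overlapping parts with the origin at the bottom-left of its bounding rectangle.
Plate: 22.5 × 3, A = 67.5 cm², x = 11.25 cm, Ī = 2847.66 cm⁴.
Hole 1 (subtracted): ⌀1, A = 0.785398 cm², x = 4.5 cm, Ī = 0.0490874 cm⁴.
Hole 2 (subtracted): ⌀1, A = 0.785398 cm², x = 9 cm, Ī = 0.0490874 cm⁴.
Hole 3 (subtracted): ⌀1, A = 0.785398 cm², x = 13.5 cm, Ī = 0.0490874 cm⁴.
Hole 4 (subtracted): ⌀1, A = 0.785398 cm², x = 18 cm, Ī = 0.0490874 cm⁴.
By symmetry the centroid is at mid-width, x̄ = 11.25 cm.
Transfer each piece to the vertical centroidal axis using Ī + A·d² with d = x − 11.25:
  plate: d = 0 cm → contributes +2847.66 cm⁴
  hole 1: d = -6.75 cm → contributes −35.8338 cm⁴
  hole 2: d = -2.25 cm → contributes −4.02517 cm⁴
  hole 3: d = 2.25 cm → contributes −4.02517 cm⁴
  hole 4: d = 6.75 cm → contributes −35.8338 cm⁴
Total I = 2767.94 cm⁴.

I_y ≈ 2768 cm⁴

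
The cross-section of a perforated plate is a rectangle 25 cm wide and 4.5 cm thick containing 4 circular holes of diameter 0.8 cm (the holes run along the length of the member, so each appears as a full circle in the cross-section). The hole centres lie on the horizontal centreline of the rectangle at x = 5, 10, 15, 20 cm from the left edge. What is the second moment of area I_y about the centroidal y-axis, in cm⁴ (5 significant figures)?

Break the section into simple shapes (no overlaps), measuring from the bottom-left corner of the bounding box.
Plate: 25 × 4.5, A = 112.5 cm², x = 12.5 cm, Ī = 5859.375 cm⁴.
Hole 1 (subtracted): ⌀0.8, A = 0.5026548 cm², x = 5 cm, Ī = 0.02010619 cm⁴.
Hole 2 (subtracted): ⌀0.8, A = 0.5026548 cm², x = 10 cm, Ī = 0.02010619 cm⁴.
Hole 3 (subtracted): ⌀0.8, A = 0.5026548 cm², x = 15 cm, Ī = 0.02010619 cm⁴.
Hole 4 (subtracted): ⌀0.8, A = 0.5026548 cm², x = 20 cm, Ī = 0.02010619 cm⁴.
By symmetry the centroid is at mid-width, x̄ = 12.5 cm.
Transfer each piece to the centroidal y-axis using Ī + A·d² with d = x − 12.5:
  plate: d = 0 cm → contributes +5859.375 cm⁴
  hole 1: d = -7.5 cm → contributes −28.29444 cm⁴
  hole 2: d = -2.5 cm → contributes −3.161699 cm⁴
  hole 3: d = 2.5 cm → contributes −3.161699 cm⁴
  hole 4: d = 7.5 cm → contributes −28.29444 cm⁴
Total I = 5796.463 cm⁴.

I_y ≈ 5796.5 cm⁴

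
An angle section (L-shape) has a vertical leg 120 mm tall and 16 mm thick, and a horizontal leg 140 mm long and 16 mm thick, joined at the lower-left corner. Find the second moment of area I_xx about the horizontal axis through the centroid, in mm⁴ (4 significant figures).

Decompose the section into non-overlapping parts with the origin at the bottom-left of its bounding rectangle.
Vertical leg: 16 × 120, A = 1 920 mm², y = 60 mm, Ī = 2 304 000 mm⁴.
Horizontal leg (remainder): 124 × 16, A = 1 984 mm², y = 8 mm, Ī = 42325.3 mm⁴.
Centroid: ȳ = ΣA·y / ΣA = 33.5738 mm.
Transfer each piece to the horizontal axis through the centroid using Ī + A·d² with d = y − 33.5738:
  vertical leg: d = 26.4262 mm → contributes +3 644 824 mm⁴
  horizontal leg (remainder): d = -25.5738 mm → contributes +1 339 897 mm⁴
Total I = 4 984 720 mm⁴.

I_xx ≈ 4.985 × 10⁶ mm⁴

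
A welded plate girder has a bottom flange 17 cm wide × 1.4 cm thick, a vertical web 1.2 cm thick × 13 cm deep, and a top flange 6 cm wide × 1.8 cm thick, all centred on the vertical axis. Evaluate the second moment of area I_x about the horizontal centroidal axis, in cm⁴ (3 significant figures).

Treat the section as a set of non-overlapping primitives; coordinates are from the bounding-box lower-left.
Bottom plate: 17 × 1.4, A = 23.8 cm², y = 0.7 cm, Ī = 3.8873 cm⁴.
Web plate: 1.2 × 13, A = 15.6 cm², y = 7.9 cm, Ī = 219.7 cm⁴.
Top plate: 6 × 1.8, A = 10.8 cm², y = 15.3 cm, Ī = 2.916 cm⁴.
Centroid: ȳ = ΣA·y / ΣA = 6.0785 cm.
Transfer each piece to the horizontal centroidal axis using Ī + A·d² with d = y − 6.0785:
  bottom plate: d = -5.3785 cm → contributes +692.38 cm⁴
  web plate: d = 1.8215 cm → contributes +271.46 cm⁴
  top plate: d = 9.2215 cm → contributes +921.31 cm⁴
Total I = 1885.1 cm⁴.

I_x ≈ 1890 cm⁴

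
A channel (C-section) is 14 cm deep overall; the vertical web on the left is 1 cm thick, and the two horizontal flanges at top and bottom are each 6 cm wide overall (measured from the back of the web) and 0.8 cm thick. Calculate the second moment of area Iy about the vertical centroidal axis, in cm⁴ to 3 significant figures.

Split into non-overlapping primitives; take the origin at the lower-left of the bounding box.
Web: 1 × 14, A = 14 cm², x = 0.5 cm, Ī = 1.1667 cm⁴.
Top flange (beyond web): 5 × 0.8, A = 4 cm², x = 3.5 cm, Ī = 8.3333 cm⁴.
Bottom flange (beyond web): 5 × 0.8, A = 4 cm², x = 3.5 cm, Ī = 8.3333 cm⁴.
Centroid: x̄ = ΣA·x / ΣA = 1.5909 cm.
Transfer each piece to the vertical centroidal axis using Ī + A·d² with d = x − 1.5909:
  web: d = -1.0909 cm → contributes +17.828 cm⁴
  top flange (beyond web): d = 1.9091 cm → contributes +22.912 cm⁴
  bottom flange (beyond web): d = 1.9091 cm → contributes +22.912 cm⁴
Total I = 63.652 cm⁴.

Iy ≈ 63.7 cm⁴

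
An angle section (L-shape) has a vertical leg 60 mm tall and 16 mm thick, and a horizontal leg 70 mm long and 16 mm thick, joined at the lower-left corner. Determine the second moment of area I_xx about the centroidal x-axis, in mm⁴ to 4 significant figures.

I_xx ≈ 5.265 × 10⁵ mm⁴

Treat the section as a set of non-overlapping primitives; coordinates are from the bounding-box lower-left.
Vertical leg: 16 × 60, A = 960 mm², y = 30 mm, Ī = 288 000 mm⁴.
Horizontal leg (remainder): 54 × 16, A = 864 mm², y = 8 mm, Ī = 18 432 mm⁴.
Centroid: ȳ = ΣA·y / ΣA = 19.5789 mm.
Transfer each piece to the centroidal x-axis using Ī + A·d² with d = y − 19.5789:
  vertical leg: d = 10.4211 mm → contributes +392 254 mm⁴
  horizontal leg (remainder): d = -11.5789 mm → contributes +134 270 mm⁴
Total I = 526 525 mm⁴.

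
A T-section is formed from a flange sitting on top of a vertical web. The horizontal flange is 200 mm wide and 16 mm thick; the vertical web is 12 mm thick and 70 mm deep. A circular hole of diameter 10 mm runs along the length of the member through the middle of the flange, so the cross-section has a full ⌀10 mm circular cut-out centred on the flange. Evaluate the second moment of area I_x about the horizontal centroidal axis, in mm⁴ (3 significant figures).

I_x ≈ 1.63 × 10⁶ mm⁴

Treat the section as a set of non-overlapping primitives; coordinates are from the bounding-box lower-left.
Flange: 200 × 16, A = 3 200 mm², y = 78 mm, Ī = 68 267 mm⁴.
Web: 12 × 70, A = 840 mm², y = 35 mm, Ī = 343 000 mm⁴.
Hole (subtracted): ⌀10, A = 78.54 mm², y = 78 mm, Ī = 490.87 mm⁴.
Centroid: ȳ = ΣA·y / ΣA = 68.882 mm.
Transfer each piece to the horizontal centroidal axis using Ī + A·d² with d = y − 68.882:
  flange: d = 9.1179 mm → contributes +334 299 mm⁴
  web: d = -33.882 mm → contributes +1 307 320 mm⁴
  hole: d = 9.1179 mm → contributes −7020.3 mm⁴
Total I = 1 634 599 mm⁴.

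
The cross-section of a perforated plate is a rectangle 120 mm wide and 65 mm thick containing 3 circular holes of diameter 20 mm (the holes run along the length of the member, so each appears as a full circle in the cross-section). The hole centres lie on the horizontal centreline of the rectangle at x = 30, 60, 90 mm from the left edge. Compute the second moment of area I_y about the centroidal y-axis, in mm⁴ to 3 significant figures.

Treat the section as a set of non-overlapping primitives; coordinates are from the bounding-box lower-left.
Plate: 120 × 65, A = 7 800 mm², x = 60 mm, Ī = 9 360 000 mm⁴.
Hole 1 (subtracted): ⌀20, A = 314.16 mm², x = 30 mm, Ī = 7 854 mm⁴.
Hole 2 (subtracted): ⌀20, A = 314.16 mm², x = 60 mm, Ī = 7 854 mm⁴.
Hole 3 (subtracted): ⌀20, A = 314.16 mm², x = 90 mm, Ī = 7 854 mm⁴.
By symmetry the centroid is at mid-width, x̄ = 60 mm.
Transfer each piece to the centroidal y-axis using Ī + A·d² with d = x − 60:
  plate: d = 0 mm → contributes +9 360 000 mm⁴
  hole 1: d = -30 mm → contributes −290 597 mm⁴
  hole 2: d = 0 mm → contributes −7 854 mm⁴
  hole 3: d = 30 mm → contributes −290 597 mm⁴
Total I = 8 770 951 mm⁴.

I_y ≈ 8.77 × 10⁶ mm⁴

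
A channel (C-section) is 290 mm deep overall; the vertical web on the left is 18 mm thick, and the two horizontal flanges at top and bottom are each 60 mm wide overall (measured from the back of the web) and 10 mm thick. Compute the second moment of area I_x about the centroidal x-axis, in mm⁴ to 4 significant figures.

I_x ≈ 5.305 × 10⁷ mm⁴

Decompose the section into non-overlapping parts with the origin at the bottom-left of its bounding rectangle.
Web: 18 × 290, A = 5 220 mm², y = 145 mm, Ī = 36 583 500 mm⁴.
Top flange (beyond web): 42 × 10, A = 420 mm², y = 285 mm, Ī = 3 500 mm⁴.
Bottom flange (beyond web): 42 × 10, A = 420 mm², y = 5 mm, Ī = 3 500 mm⁴.
By symmetry the centroid is at mid-height, ȳ = 145 mm.
Transfer each piece to the centroidal x-axis using Ī + A·d² with d = y − 145:
  web: d = 0 mm → contributes +36 583 500 mm⁴
  top flange (beyond web): d = 140 mm → contributes +8 235 500 mm⁴
  bottom flange (beyond web): d = -140 mm → contributes +8 235 500 mm⁴
Total I = 53 054 500 mm⁴.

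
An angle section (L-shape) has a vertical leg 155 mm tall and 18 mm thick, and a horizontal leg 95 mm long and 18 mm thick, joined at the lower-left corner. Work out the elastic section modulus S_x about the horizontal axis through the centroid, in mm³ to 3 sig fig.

Split into non-overlapping primitives; take the origin at the lower-left of the bounding box.
Vertical leg: 18 × 155, A = 2 790 mm², y = 77.5 mm, Ī = 5 585 813 mm⁴.
Horizontal leg (remainder): 77 × 18, A = 1 386 mm², y = 9 mm, Ī = 37 422 mm⁴.
Centroid: ȳ = ΣA·y / ΣA = 54.765 mm.
Transfer each piece to the horizontal axis through the centroid using Ī + A·d² with d = y − 54.765:
  vertical leg: d = 22.735 mm → contributes +7 027 897 mm⁴
  horizontal leg (remainder): d = -45.765 mm → contributes +2 940 320 mm⁴
Total I = 9 968 218 mm⁴.
Extreme fibre distance c = 100.23 mm; S = I/c = 99 449 mm³.

S_x ≈ 9.94 × 10⁴ mm³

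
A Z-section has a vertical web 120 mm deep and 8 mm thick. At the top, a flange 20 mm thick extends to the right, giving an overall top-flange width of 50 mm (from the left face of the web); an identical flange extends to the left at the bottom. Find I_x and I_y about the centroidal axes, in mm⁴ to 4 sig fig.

Decompose the section into non-overlapping parts with the origin at the bottom-left of its bounding rectangle.
Web: 8 × 120, A = 960 mm², y = 60 mm, Ī = 1 152 000 mm⁴.
Top flange (beyond web): 42 × 20, A = 840 mm², y = 110 mm, Ī = 28 000 mm⁴.
Bottom flange (beyond web): 42 × 20, A = 840 mm², y = 10 mm, Ī = 28 000 mm⁴.
Centroid: ȳ = ΣA·y / ΣA = 60 mm.
Transfer each piece to the centroidal x-axis using Ī + A·d² with d = y − 60:
  web: d = 0 mm → contributes +1 152 000 mm⁴
  top flange (beyond web): d = 50 mm → contributes +2 128 000 mm⁴
  bottom flange (beyond web): d = -50 mm → contributes +2 128 000 mm⁴
Total I = 5 408 000 mm⁴.
For the y-axis: x̄ = 46 mm.
Repeating about the centroidal y-axis gives I_y = 1 302 080 mm⁴.

I_x ≈ 5.408 × 10⁶ mm⁴, I_y ≈ 1.302 × 10⁶ mm⁴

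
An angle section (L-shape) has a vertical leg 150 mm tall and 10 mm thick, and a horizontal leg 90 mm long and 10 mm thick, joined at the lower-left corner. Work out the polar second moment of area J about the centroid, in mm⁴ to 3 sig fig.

Break the section into simple shapes (no overlaps), measuring from the bottom-left corner of the bounding box.
Vertical leg: 10 × 150, A = 1 500 mm², y = 75 mm, Ī = 2 812 500 mm⁴.
Horizontal leg (remainder): 80 × 10, A = 800 mm², y = 5 mm, Ī = 6666.7 mm⁴.
Centroid: ȳ = ΣA·y / ΣA = 50.652 mm.
Transfer each piece to the centroidal x-axis using Ī + A·d² with d = y − 50.652:
  vertical leg: d = 24.348 mm → contributes +3 701 725 mm⁴
  horizontal leg (remainder): d = -45.652 mm → contributes +1 673 963 mm⁴
Total I = 5 375 688 mm⁴.
For the y-axis: x̄ = 20.652 mm.
Repeating about the centroidal y-axis gives I_y = 1 495 688 mm⁴.
Polar second moment: J = I_x + I_y = 6 871 377 mm⁴.

J ≈ 6.87 × 10⁶ mm⁴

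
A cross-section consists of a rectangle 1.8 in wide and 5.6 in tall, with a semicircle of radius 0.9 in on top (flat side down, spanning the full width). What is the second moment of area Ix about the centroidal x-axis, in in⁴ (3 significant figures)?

Break the section into simple shapes (no overlaps), measuring from the bottom-left corner of the bounding box.
Rectangular body: 1.8 × 5.6, A = 10.08 in², y = 2.8 in, Ī = 26.342 in⁴.
Semicircular cap: semicircle r = 0.9, A = 1.2723 in², y = 5.982 in, Ī = 0.072012 in⁴.
Centroid: ȳ = ΣA·y / ΣA = 3.1566 in.
Transfer each piece to the centroidal x-axis using Ī + A·d² with d = y − 3.1566:
  rectangular body: d = -0.35663 in → contributes +27.624 in⁴
  semicircular cap: d = 2.8253 in → contributes +10.229 in⁴
Total I = 37.853 in⁴.

Ix ≈ 37.9 in⁴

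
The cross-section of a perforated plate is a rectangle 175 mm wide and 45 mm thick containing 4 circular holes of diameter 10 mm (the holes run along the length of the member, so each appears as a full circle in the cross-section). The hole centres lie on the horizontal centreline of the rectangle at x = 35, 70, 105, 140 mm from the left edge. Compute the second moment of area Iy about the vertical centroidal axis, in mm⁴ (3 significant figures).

Break the section into simple shapes (no overlaps), measuring from the bottom-left corner of the bounding box.
Plate: 175 × 45, A = 7 875 mm², x = 87.5 mm, Ī = 20 097 656 mm⁴.
Hole 1 (subtracted): ⌀10, A = 78.54 mm², x = 35 mm, Ī = 490.87 mm⁴.
Hole 2 (subtracted): ⌀10, A = 78.54 mm², x = 70 mm, Ī = 490.87 mm⁴.
Hole 3 (subtracted): ⌀10, A = 78.54 mm², x = 105 mm, Ī = 490.87 mm⁴.
Hole 4 (subtracted): ⌀10, A = 78.54 mm², x = 140 mm, Ī = 490.87 mm⁴.
By symmetry the centroid is at mid-width, x̄ = 87.5 mm.
Transfer each piece to the vertical centroidal axis using Ī + A·d² with d = x − 87.5:
  plate: d = 0 mm → contributes +20 097 656 mm⁴
  hole 1: d = -52.5 mm → contributes −216 966 mm⁴
  hole 2: d = -17.5 mm → contributes −24 544 mm⁴
  hole 3: d = 17.5 mm → contributes −24 544 mm⁴
  hole 4: d = 52.5 mm → contributes −216 966 mm⁴
Total I = 19 614 636 mm⁴.

Iy ≈ 1.96 × 10⁷ mm⁴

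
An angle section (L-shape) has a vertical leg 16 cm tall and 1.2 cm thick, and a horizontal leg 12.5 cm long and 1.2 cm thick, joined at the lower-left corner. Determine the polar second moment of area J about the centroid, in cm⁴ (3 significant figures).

J ≈ 1300 cm⁴

Treat the section as a set of non-overlapping primitives; coordinates are from the bounding-box lower-left.
Vertical leg: 1.2 × 16, A = 19.2 cm², y = 8 cm, Ī = 409.6 cm⁴.
Horizontal leg (remainder): 11.3 × 1.2, A = 13.56 cm², y = 0.6 cm, Ī = 1.6272 cm⁴.
Centroid: ȳ = ΣA·y / ΣA = 4.937 cm.
Transfer each piece to the centroidal x-axis using Ī + A·d² with d = y − 4.937:
  vertical leg: d = 3.063 cm → contributes +589.73 cm⁴
  horizontal leg (remainder): d = -4.337 cm → contributes +256.68 cm⁴
Total I = 846.42 cm⁴.
For the y-axis: x̄ = 3.187 cm.
Repeating about the centroidal y-axis gives I_y = 457.03 cm⁴.
Polar second moment: J = I_x + I_y = 1303.5 cm⁴.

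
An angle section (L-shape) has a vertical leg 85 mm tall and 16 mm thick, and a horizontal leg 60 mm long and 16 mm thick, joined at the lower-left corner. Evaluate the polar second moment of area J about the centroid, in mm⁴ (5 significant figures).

J ≈ 1.9461 × 10⁶ mm⁴

Split into non-overlapping primitives; take the origin at the lower-left of the bounding box.
Vertical leg: 16 × 85, A = 1 360 mm², y = 42.5 mm, Ī = 818833.3 mm⁴.
Horizontal leg (remainder): 44 × 16, A = 704 mm², y = 8 mm, Ī = 15018.67 mm⁴.
Centroid: ȳ = ΣA·y / ΣA = 30.73256 mm.
Transfer each piece to the centroidal x-axis using Ī + A·d² with d = y − 30.73256:
  vertical leg: d = 11.76744 mm → contributes +1 007 156 mm⁴
  horizontal leg (remainder): d = -22.73256 mm → contributes +378824.2 mm⁴
Total I = 1 385 980 mm⁴.
For the y-axis: x̄ = 18.23256 mm.
Repeating about the centroidal y-axis gives I_y = 560080.4 mm⁴.
Polar second moment: J = I_x + I_y = 1 946 061 mm⁴.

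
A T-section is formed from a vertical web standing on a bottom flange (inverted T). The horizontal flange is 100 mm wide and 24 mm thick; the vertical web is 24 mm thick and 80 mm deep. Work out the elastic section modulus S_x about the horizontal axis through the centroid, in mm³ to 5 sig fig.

Split into non-overlapping primitives; take the origin at the lower-left of the bounding box.
Flange: 100 × 24, A = 2 400 mm², y = 12 mm, Ī = 115 200 mm⁴.
Web: 24 × 80, A = 1 920 mm², y = 64 mm, Ī = 1 024 000 mm⁴.
Centroid: ȳ = ΣA·y / ΣA = 35.11111 mm.
Transfer each piece to the horizontal axis through the centroid using Ī + A·d² with d = y − 35.11111:
  flange: d = -23.11111 mm → contributes +1 397 096 mm⁴
  web: d = 28.88889 mm → contributes +2 626 370 mm⁴
Total I = 4 023 467 mm⁴.
Extreme fibre distance c = 68.88889 mm; S = I/c = 58405.16 mm³.

S_x ≈ 5.8405 × 10⁴ mm³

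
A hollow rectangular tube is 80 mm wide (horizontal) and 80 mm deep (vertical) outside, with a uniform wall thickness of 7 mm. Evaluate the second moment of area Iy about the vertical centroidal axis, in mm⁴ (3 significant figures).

Iy ≈ 1.83 × 10⁶ mm⁴

Split into non-overlapping primitives; take the origin at the lower-left of the bounding box.
Outer rectangle: 80 × 80, A = 6 400 mm², x = 40 mm, Ī = 3 413 333 mm⁴.
Inner void (subtracted): 66 × 66, A = 4 356 mm², x = 40 mm, Ī = 1 581 228 mm⁴.
By symmetry the centroid is at mid-width, x̄ = 40 mm.
All pieces are centred on the vertical centroidal axis, so I = ΣĪ (holes subtracted) = 1 832 105 mm⁴.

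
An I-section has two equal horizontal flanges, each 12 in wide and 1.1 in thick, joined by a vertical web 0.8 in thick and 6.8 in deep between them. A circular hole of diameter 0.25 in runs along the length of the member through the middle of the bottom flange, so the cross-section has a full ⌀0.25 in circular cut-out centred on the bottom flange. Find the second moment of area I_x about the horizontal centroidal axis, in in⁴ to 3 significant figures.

Decompose the section into non-overlapping parts with the origin at the bottom-left of its bounding rectangle.
Bottom flange: 12 × 1.1, A = 13.2 in², y = 0.55 in, Ī = 1.331 in⁴.
Web: 0.8 × 6.8, A = 5.44 in², y = 4.5 in, Ī = 20.962 in⁴.
Top flange: 12 × 1.1, A = 13.2 in², y = 8.45 in, Ī = 1.331 in⁴.
Hole (subtracted): ⌀0.25, A = 0.049087 in², y = 0.55 in, Ī = 0.00019175 in⁴.
Centroid: ȳ = ΣA·y / ΣA = 4.5061 in.
Transfer each piece to the horizontal centroidal axis using Ī + A·d² with d = y − 4.5061:
  bottom flange: d = -3.9561 in → contributes +207.92 in⁴
  web: d = -0.0060991 in → contributes +20.962 in⁴
  top flange: d = 3.9439 in → contributes +206.65 in⁴
  hole: d = -3.9561 in → contributes −0.76844 in⁴
Total I = 434.76 in⁴.

I_x ≈ 435 in⁴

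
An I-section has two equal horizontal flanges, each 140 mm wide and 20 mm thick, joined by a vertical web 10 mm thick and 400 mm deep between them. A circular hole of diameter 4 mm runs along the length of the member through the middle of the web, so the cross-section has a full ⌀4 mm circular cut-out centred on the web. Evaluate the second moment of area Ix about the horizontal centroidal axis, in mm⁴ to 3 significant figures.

Ix ≈ 3.00 × 10⁸ mm⁴

Treat the section as a set of non-overlapping primitives; coordinates are from the bounding-box lower-left.
Bottom flange: 140 × 20, A = 2 800 mm², y = 10 mm, Ī = 93 333 mm⁴.
Web: 10 × 400, A = 4 000 mm², y = 220 mm, Ī = 53 333 333 mm⁴.
Top flange: 140 × 20, A = 2 800 mm², y = 430 mm, Ī = 93 333 mm⁴.
Hole (subtracted): ⌀4, A = 12.566 mm², y = 220 mm, Ī = 12.566 mm⁴.
By symmetry the centroid is at mid-height, ȳ = 220 mm.
Transfer each piece to the horizontal centroidal axis using Ī + A·d² with d = y − 220:
  bottom flange: d = -210 mm → contributes +123 573 333 mm⁴
  web: d = 0 mm → contributes +53 333 333 mm⁴
  top flange: d = 210 mm → contributes +123 573 333 mm⁴
  hole: d = 0 mm → contributes −12.566 mm⁴
Total I = 300 479 987 mm⁴.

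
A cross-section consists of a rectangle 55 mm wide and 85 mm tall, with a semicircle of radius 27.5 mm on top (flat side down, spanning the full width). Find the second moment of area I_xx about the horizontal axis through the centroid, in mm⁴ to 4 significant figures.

I_xx ≈ 5.657 × 10⁶ mm⁴

Treat the section as a set of non-overlapping primitives; coordinates are from the bounding-box lower-left.
Rectangular body: 55 × 85, A = 4 675 mm², y = 42.5 mm, Ī = 2 814 740 mm⁴.
Semicircular cap: semicircle r = 27.5, A = 1187.91 mm², y = 96.6714 mm, Ī = 62771.5 mm⁴.
Centroid: ȳ = ΣA·y / ΣA = 53.4759 mm.
Transfer each piece to the horizontal axis through the centroid using Ī + A·d² with d = y − 53.4759:
  rectangular body: d = -10.9759 mm → contributes +3 377 942 mm⁴
  semicircular cap: d = 43.1954 mm → contributes +2 279 236 mm⁴
Total I = 5 657 178 mm⁴.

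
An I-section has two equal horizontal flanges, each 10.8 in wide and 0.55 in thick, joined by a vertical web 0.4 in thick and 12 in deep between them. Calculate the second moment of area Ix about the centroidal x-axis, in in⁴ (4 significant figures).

Break the section into simple shapes (no overlaps), measuring from the bottom-left corner of the bounding box.
Bottom flange: 10.8 × 0.55, A = 5.94 in², y = 0.275 in, Ī = 0.149738 in⁴.
Web: 0.4 × 12, A = 4.8 in², y = 6.55 in, Ī = 57.6 in⁴.
Top flange: 10.8 × 0.55, A = 5.94 in², y = 12.825 in, Ī = 0.149738 in⁴.
By symmetry the centroid is at mid-height, ȳ = 6.55 in.
Transfer each piece to the centroidal x-axis using Ī + A·d² with d = y − 6.55:
  bottom flange: d = -6.275 in → contributes +234.041 in⁴
  web: d = 0 in → contributes +57.6 in⁴
  top flange: d = 6.275 in → contributes +234.041 in⁴
Total I = 525.682 in⁴.

Ix ≈ 525.7 in⁴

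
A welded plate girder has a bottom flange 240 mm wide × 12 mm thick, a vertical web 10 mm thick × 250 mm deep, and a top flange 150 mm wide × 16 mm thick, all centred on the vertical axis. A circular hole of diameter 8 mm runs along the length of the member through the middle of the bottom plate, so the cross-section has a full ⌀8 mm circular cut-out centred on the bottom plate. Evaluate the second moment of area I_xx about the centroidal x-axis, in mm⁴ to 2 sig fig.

I_xx ≈ 1.0 × 10⁸ mm⁴

Decompose the section into non-overlapping parts with the origin at the bottom-left of its bounding rectangle.
Bottom plate: 240 × 12, A = 2 880 mm², y = 6 mm, Ī = 34 560 mm⁴.
Web plate: 10 × 250, A = 2 500 mm², y = 137 mm, Ī = 13 020 833 mm⁴.
Top plate: 150 × 16, A = 2 400 mm², y = 270 mm, Ī = 51 200 mm⁴.
Hole (subtracted): ⌀8, A = 50.27 mm², y = 6 mm, Ī = 201.1 mm⁴.
Centroid: ȳ = ΣA·y / ΣA = 130.3 mm.
Transfer each piece to the centroidal x-axis using Ī + A·d² with d = y − 130.3:
  bottom plate: d = -124.3 mm → contributes +44 559 207 mm⁴
  web plate: d = 6.662 mm → contributes +13 131 788 mm⁴
  top plate: d = 139.7 mm → contributes +46 864 315 mm⁴
  hole: d = -124.3 mm → contributes −777 303 mm⁴
Total I = 103 778 007 mm⁴.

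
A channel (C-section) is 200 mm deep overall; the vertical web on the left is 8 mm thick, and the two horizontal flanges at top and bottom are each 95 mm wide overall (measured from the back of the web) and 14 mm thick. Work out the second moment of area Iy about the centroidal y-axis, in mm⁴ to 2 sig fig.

Iy ≈ 3.7 × 10⁶ mm⁴

Break the section into simple shapes (no overlaps), measuring from the bottom-left corner of the bounding box.
Web: 8 × 200, A = 1 600 mm², x = 4 mm, Ī = 8 533 mm⁴.
Top flange (beyond web): 87 × 14, A = 1 218 mm², x = 51.5 mm, Ī = 768 254 mm⁴.
Bottom flange (beyond web): 87 × 14, A = 1 218 mm², x = 51.5 mm, Ī = 768 254 mm⁴.
Centroid: x̄ = ΣA·x / ΣA = 32.67 mm.
Transfer each piece to the centroidal y-axis using Ī + A·d² with d = x − 32.67:
  web: d = -28.67 mm → contributes +1 323 635 mm⁴
  top flange (beyond web): d = 18.83 mm → contributes +1 200 143 mm⁴
  bottom flange (beyond web): d = 18.83 mm → contributes +1 200 143 mm⁴
Total I = 3 723 920 mm⁴.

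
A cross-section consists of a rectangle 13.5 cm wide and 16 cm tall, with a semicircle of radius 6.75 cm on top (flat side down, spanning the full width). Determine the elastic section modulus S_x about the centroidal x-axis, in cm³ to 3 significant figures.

Split into non-overlapping primitives; take the origin at the lower-left of the bounding box.
Rectangular body: 13.5 × 16, A = 216 cm², y = 8 cm, Ī = 4 608 cm⁴.
Semicircular cap: semicircle r = 6.75, A = 71.569 cm², y = 18.865 cm, Ī = 227.85 cm⁴.
Centroid: ȳ = ΣA·y / ΣA = 10.704 cm.
Transfer each piece to the centroidal x-axis using Ī + A·d² with d = y − 10.704:
  rectangular body: d = -2.704 cm → contributes +6187.3 cm⁴
  semicircular cap: d = 8.1608 cm → contributes +4994.3 cm⁴
Total I = 11 182 cm⁴.
Extreme fibre distance c = 12.046 cm; S = I/c = 928.24 cm³.

S_x ≈ 928 cm³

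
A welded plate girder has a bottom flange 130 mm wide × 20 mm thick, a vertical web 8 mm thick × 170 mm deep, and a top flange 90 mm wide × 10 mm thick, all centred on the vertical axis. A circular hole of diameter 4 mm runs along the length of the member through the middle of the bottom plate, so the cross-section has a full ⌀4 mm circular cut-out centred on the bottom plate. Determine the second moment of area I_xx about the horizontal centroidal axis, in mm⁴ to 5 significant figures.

I_xx ≈ 2.8408 × 10⁷ mm⁴

Treat the section as a set of non-overlapping primitives; coordinates are from the bounding-box lower-left.
Bottom plate: 130 × 20, A = 2 600 mm², y = 10 mm, Ī = 86666.67 mm⁴.
Web plate: 8 × 170, A = 1 360 mm², y = 105 mm, Ī = 3 275 333 mm⁴.
Top plate: 90 × 10, A = 900 mm², y = 195 mm, Ī = 7 500 mm⁴.
Hole (subtracted): ⌀4, A = 12.56637 mm², y = 10 mm, Ī = 12.56637 mm⁴.
Centroid: ȳ = ΣA·y / ΣA = 71.00135 mm.
Transfer each piece to the horizontal centroidal axis using Ī + A·d² with d = y − 71.00135:
  bottom plate: d = -61.00135 mm → contributes +9 761 695 mm⁴
  web plate: d = 33.99865 mm → contributes +4 847 368 mm⁴
  top plate: d = 123.9986 mm → contributes +13 845 598 mm⁴
  hole: d = -61.00135 mm → contributes −46774.1 mm⁴
Total I = 28 407 888 mm⁴.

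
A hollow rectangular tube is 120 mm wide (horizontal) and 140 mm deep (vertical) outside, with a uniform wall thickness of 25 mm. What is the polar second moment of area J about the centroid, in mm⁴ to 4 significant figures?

J ≈ 4.078 × 10⁷ mm⁴

Break the section into simple shapes (no overlaps), measuring from the bottom-left corner of the bounding box.
Outer rectangle: 120 × 140, A = 16 800 mm², y = 70 mm, Ī = 27 440 000 mm⁴.
Inner void (subtracted): 70 × 90, A = 6 300 mm², y = 70 mm, Ī = 4 252 500 mm⁴.
By symmetry the centroid is at mid-height, ȳ = 70 mm.
All pieces are centred on the centroidal x-axis, so I = ΣĪ (holes subtracted) = 23 187 500 mm⁴.
Repeating about the centroidal y-axis gives I_y = 17 587 500 mm⁴.
Polar second moment: J = I_x + I_y = 40 775 000 mm⁴.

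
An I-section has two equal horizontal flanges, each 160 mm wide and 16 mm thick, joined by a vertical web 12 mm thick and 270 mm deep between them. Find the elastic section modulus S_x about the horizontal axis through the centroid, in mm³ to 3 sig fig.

Split into non-overlapping primitives; take the origin at the lower-left of the bounding box.
Bottom flange: 160 × 16, A = 2 560 mm², y = 8 mm, Ī = 54 613 mm⁴.
Web: 12 × 270, A = 3 240 mm², y = 151 mm, Ī = 19 683 000 mm⁴.
Top flange: 160 × 16, A = 2 560 mm², y = 294 mm, Ī = 54 613 mm⁴.
By symmetry the centroid is at mid-height, ȳ = 151 mm.
Transfer each piece to the horizontal axis through the centroid using Ī + A·d² with d = y − 151:
  bottom flange: d = -143 mm → contributes +52 404 053 mm⁴
  web: d = 0 mm → contributes +19 683 000 mm⁴
  top flange: d = 143 mm → contributes +52 404 053 mm⁴
Total I = 124 491 107 mm⁴.
Extreme fibre distance c = 151 mm; S = I/c = 824 444 mm³.

S_x ≈ 8.24 × 10⁵ mm³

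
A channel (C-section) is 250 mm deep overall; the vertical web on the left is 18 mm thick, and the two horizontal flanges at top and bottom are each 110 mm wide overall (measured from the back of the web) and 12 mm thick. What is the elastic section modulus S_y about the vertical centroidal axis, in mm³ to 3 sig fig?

S_y ≈ 7.43 × 10⁴ mm³

Decompose the section into non-overlapping parts with the origin at the bottom-left of its bounding rectangle.
Web: 18 × 250, A = 4 500 mm², x = 9 mm, Ī = 121 500 mm⁴.
Top flange (beyond web): 92 × 12, A = 1 104 mm², x = 64 mm, Ī = 778 688 mm⁴.
Bottom flange (beyond web): 92 × 12, A = 1 104 mm², x = 64 mm, Ī = 778 688 mm⁴.
Centroid: x̄ = ΣA·x / ΣA = 27.104 mm.
Transfer each piece to the vertical centroidal axis using Ī + A·d² with d = x − 27.104:
  web: d = -18.104 mm → contributes +1 596 357 mm⁴
  top flange (beyond web): d = 36.896 mm → contributes +2 281 599 mm⁴
  bottom flange (beyond web): d = 36.896 mm → contributes +2 281 599 mm⁴
Total I = 6 159 556 mm⁴.
Extreme fibre distance c = 82.896 mm; S = I/c = 74 304 mm³.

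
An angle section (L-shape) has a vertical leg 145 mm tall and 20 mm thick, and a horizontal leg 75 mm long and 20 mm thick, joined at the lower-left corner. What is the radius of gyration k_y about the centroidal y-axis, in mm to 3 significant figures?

k_y ≈ 19.3 mm

Break the section into simple shapes (no overlaps), measuring from the bottom-left corner of the bounding box.
Vertical leg: 20 × 145, A = 2 900 mm², x = 10 mm, Ī = 96 667 mm⁴.
Horizontal leg (remainder): 55 × 20, A = 1 100 mm², x = 47.5 mm, Ī = 277 292 mm⁴.
Centroid: x̄ = ΣA·x / ΣA = 20.313 mm.
Transfer each piece to the centroidal y-axis using Ī + A·d² with d = x − 20.313:
  vertical leg: d = -10.313 mm → contributes +405 075 mm⁴
  horizontal leg (remainder): d = 27.188 mm → contributes +1 090 368 mm⁴
Total I = 1 495 443 mm⁴.
Radius of gyration: k = √(I/A) = √(1 495 443 / 4 000) = 19.335 mm.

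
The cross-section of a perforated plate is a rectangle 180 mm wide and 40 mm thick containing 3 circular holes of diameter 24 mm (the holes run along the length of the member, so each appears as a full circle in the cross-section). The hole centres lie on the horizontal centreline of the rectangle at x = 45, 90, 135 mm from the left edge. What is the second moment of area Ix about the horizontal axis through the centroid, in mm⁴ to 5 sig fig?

Ix ≈ 9.1114 × 10⁵ mm⁴

Break the section into simple shapes (no overlaps), measuring from the bottom-left corner of the bounding box.
Plate: 180 × 40, A = 7 200 mm², y = 20 mm, Ī = 960 000 mm⁴.
Hole 1 (subtracted): ⌀24, A = 452.3893 mm², y = 20 mm, Ī = 16286.02 mm⁴.
Hole 2 (subtracted): ⌀24, A = 452.3893 mm², y = 20 mm, Ī = 16286.02 mm⁴.
Hole 3 (subtracted): ⌀24, A = 452.3893 mm², y = 20 mm, Ī = 16286.02 mm⁴.
By symmetry the centroid is at mid-height, ȳ = 20 mm.
All pieces are centred on the horizontal axis through the centroid, so I = ΣĪ (holes subtracted) = 911 142 mm⁴.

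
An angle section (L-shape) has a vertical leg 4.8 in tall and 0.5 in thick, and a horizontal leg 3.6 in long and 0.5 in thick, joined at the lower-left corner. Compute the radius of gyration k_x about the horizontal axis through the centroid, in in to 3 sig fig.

k_x ≈ 1.51 in

Treat the section as a set of non-overlapping primitives; coordinates are from the bounding-box lower-left.
Vertical leg: 0.5 × 4.8, A = 2.4 in², y = 2.4 in, Ī = 4.608 in⁴.
Horizontal leg (remainder): 3.1 × 0.5, A = 1.55 in², y = 0.25 in, Ī = 0.032292 in⁴.
Centroid: ȳ = ΣA·y / ΣA = 1.5563 in.
Transfer each piece to the horizontal axis through the centroid using Ī + A·d² with d = y − 1.5563:
  vertical leg: d = 0.84367 in → contributes +6.3163 in⁴
  horizontal leg (remainder): d = -1.3063 in → contributes +2.6774 in⁴
Total I = 8.9936 in⁴.
Radius of gyration: k = √(I/A) = √(8.9936 / 3.95) = 1.5089 in.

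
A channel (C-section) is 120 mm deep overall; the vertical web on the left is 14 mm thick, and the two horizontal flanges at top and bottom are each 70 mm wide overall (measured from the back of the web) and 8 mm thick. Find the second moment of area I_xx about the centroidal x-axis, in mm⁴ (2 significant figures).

Split into non-overlapping primitives; take the origin at the lower-left of the bounding box.
Web: 14 × 120, A = 1 680 mm², y = 60 mm, Ī = 2 016 000 mm⁴.
Top flange (beyond web): 56 × 8, A = 448 mm², y = 116 mm, Ī = 2 389 mm⁴.
Bottom flange (beyond web): 56 × 8, A = 448 mm², y = 4 mm, Ī = 2 389 mm⁴.
By symmetry the centroid is at mid-height, ȳ = 60 mm.
Transfer each piece to the centroidal x-axis using Ī + A·d² with d = y − 60:
  web: d = 0 mm → contributes +2 016 000 mm⁴
  top flange (beyond web): d = 56 mm → contributes +1 407 317 mm⁴
  bottom flange (beyond web): d = -56 mm → contributes +1 407 317 mm⁴
Total I = 4 830 635 mm⁴.

I_xx ≈ 4.8 × 10⁶ mm⁴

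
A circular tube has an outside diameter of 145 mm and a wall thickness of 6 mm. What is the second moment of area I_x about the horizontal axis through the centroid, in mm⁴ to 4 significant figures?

I_x ≈ 6.340 × 10⁶ mm⁴

Treat the section as a set of non-overlapping primitives; coordinates are from the bounding-box lower-left.
Outer circle: ⌀145, A = 16 513 mm², y = 72.5 mm, Ī = 21 699 109 mm⁴.
Bore (subtracted): ⌀133, A = 13892.9 mm², y = 72.5 mm, Ī = 15 359 478 mm⁴.
By symmetry the centroid is at mid-height, ȳ = 72.5 mm.
All pieces are centred on the horizontal axis through the centroid, so I = ΣĪ (holes subtracted) = 6 339 631 mm⁴.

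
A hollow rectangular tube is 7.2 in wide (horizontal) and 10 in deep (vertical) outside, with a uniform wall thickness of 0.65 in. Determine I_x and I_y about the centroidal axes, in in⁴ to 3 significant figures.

I_x ≈ 276 in⁴, I_y ≈ 162 in⁴

Treat the section as a set of non-overlapping primitives; coordinates are from the bounding-box lower-left.
Outer rectangle: 7.2 × 10, A = 72 in², y = 5 in, Ī = 600 in⁴.
Inner void (subtracted): 5.9 × 8.7, A = 51.33 in², y = 5 in, Ī = 323.76 in⁴.
By symmetry the centroid is at mid-height, ȳ = 5 in.
All pieces are centred on the centroidal x-axis, so I = ΣĪ (holes subtracted) = 276.24 in⁴.
Repeating about the centroidal y-axis gives I_y = 162.14 in⁴.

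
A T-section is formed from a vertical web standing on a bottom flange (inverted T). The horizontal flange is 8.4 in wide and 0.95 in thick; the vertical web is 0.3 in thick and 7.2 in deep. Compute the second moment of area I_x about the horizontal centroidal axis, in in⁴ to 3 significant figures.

I_x ≈ 38.2 in⁴

Split into non-overlapping primitives; take the origin at the lower-left of the bounding box.
Flange: 8.4 × 0.95, A = 7.98 in², y = 0.475 in, Ī = 0.60016 in⁴.
Web: 0.3 × 7.2, A = 2.16 in², y = 4.55 in, Ī = 9.3312 in⁴.
Centroid: ȳ = ΣA·y / ΣA = 1.343 in.
Transfer each piece to the horizontal centroidal axis using Ī + A·d² with d = y − 1.343:
  flange: d = -0.86805 in → contributes +6.6131 in⁴
  web: d = 3.207 in → contributes +31.546 in⁴
Total I = 38.159 in⁴.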